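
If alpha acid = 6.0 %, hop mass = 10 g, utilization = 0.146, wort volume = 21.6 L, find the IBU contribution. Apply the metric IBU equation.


IBU = (α/100)·mass·U·1000 / V
IBU = (6.0/100)·10·0.146·1000 / 21.6

4.0556 IBU


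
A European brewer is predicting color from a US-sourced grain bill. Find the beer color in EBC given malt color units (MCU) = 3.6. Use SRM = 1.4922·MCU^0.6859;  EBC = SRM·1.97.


SRM = 1.4922·3.6^0.6859 = 3.5925
EBC = 3.5925·1.97

7.0772 EBC


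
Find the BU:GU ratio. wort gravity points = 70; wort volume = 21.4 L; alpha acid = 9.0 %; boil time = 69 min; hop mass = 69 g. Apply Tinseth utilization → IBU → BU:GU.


U = 1.65·0.000125^(GP/1000)·(1−e^(−0.04t))/4.15;  IBU = (α/100)·m·U·1000/V;  BU:GU = IBU/GP
U = 1.65·0.000125^(70/1000)·(1−e^(−0.04·69))/4.15 = 0.1985
IBU = (9.0/100)·69·0.1985·1000/21.4 = 57.6105
BU:GU = 57.6105/70

0.8230


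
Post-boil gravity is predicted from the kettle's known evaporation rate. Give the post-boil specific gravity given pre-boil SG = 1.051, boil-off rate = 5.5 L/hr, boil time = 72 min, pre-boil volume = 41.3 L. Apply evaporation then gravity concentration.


V_post = V_pre − rate·(t/60);  SG_post = 1 + (SG_pre−1)·V_pre/V_post
V_post = 41.3 − 5.5·(72/60) = 34.7000
SG_post = 1 + (1.051 − 1)·41.3/34.7000

1.0607


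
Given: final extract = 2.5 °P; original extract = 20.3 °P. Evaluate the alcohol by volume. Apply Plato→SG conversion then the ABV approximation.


SG = 259/(259 − P);  ABV = (OG − FG)·131.25
OG = 259/(259 − 20.3) = 1.0850
FG = 259/(259 − 2.5) = 1.0097
ABV = (1.0850 − 1.0097)·131.25

9.8828 % ABV


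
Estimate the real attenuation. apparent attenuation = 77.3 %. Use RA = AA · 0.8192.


RA = 77.3 · 0.8192

63.3242 %


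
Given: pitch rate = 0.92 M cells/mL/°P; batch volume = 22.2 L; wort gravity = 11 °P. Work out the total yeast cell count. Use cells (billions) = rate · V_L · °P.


cells = 0.92 · 22.2 · 11

224.6640 billion cells


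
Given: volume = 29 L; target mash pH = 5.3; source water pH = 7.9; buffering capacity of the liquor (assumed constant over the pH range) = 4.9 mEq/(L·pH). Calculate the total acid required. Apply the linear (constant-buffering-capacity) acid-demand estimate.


acid = buffering capacity · (pH_source − pH_target) · V
acid = 4.9 · (7.9 − 5.3) · 29

369.4600 mEq


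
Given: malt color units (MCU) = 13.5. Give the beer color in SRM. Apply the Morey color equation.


SRM = 1.4922 · MCU^0.6859
SRM = 1.4922 · 13.5^0.6859

8.8945 SRM


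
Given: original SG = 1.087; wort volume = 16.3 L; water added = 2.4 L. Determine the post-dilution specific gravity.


SG_new = 1 + (SG_old − 1)·V_old/(V_old + V_water)
pts = (1.087 − 1)·1000·16.3/(16.3 + 2.4) = 75.8342
SG_new = 1 + 75.8342/1000

1.0758


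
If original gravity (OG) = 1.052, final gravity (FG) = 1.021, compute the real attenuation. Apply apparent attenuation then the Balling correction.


AA = (OG−FG)/(OG−1)·100;  RA = AA·0.8192
AA = (1.052 − 1.021)/(1.052 − 1)·100 = 59.6154
RA = 59.6154·0.8192

48.8369 %


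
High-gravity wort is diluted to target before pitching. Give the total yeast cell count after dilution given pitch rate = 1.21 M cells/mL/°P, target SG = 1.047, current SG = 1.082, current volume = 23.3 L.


V_w = V·((SG_c−1)/(SG_t−1)−1);  °P = 259 − 259/SG_t;  cells = rate·(V+V_w)·°P
V_w = 23.3·((1.082−1)/(1.047−1)−1) = 17.3511
V_final = 23.3 + 17.3511 = 40.6511
°P = 259 − 259/1.047 = 11.6266
cells = 1.21·40.6511·11.6266

571.8844 billion cells


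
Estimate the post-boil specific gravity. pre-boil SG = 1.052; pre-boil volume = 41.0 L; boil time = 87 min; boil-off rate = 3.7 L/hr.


V_post = V_pre − rate·(t/60);  SG_post = 1 + (SG_pre−1)·V_pre/V_post
V_post = 41.0 − 3.7·(87/60) = 35.6350
SG_post = 1 + (1.052 − 1)·41.0/35.6350

1.0598


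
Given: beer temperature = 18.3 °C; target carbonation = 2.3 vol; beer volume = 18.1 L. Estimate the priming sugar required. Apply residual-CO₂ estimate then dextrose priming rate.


residual = 14.695·(0.01821 + 0.09011·e^(−0.04·T));  sugar = (target − residual)·4.0·V
residual = 14.695·(0.01821 + 0.09011·e^(−0.04·18.3)) = 0.9044
sugar = (2.3 − 0.9044)·4.0·18.1

101.0379 g


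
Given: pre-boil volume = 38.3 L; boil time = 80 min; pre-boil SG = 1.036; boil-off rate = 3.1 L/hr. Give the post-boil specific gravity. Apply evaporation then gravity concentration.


V_post = V_pre − rate·(t/60);  SG_post = 1 + (SG_pre−1)·V_pre/V_post
V_post = 38.3 − 3.1·(80/60) = 34.1667
SG_post = 1 + (1.036 − 1)·38.3/34.1667

1.0404


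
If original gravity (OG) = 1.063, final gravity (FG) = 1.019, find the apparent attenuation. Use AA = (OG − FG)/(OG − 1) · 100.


AA = (1.063 − 1.019)/(1.063 − 1) · 100

69.8413 %


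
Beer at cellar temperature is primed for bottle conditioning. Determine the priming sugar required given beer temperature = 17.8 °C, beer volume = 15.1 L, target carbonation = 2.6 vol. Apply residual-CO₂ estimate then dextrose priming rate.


residual = 14.695·(0.01821 + 0.09011·e^(−0.04·T));  sugar = (target − residual)·4.0·V
residual = 14.695·(0.01821 + 0.09011·e^(−0.04·17.8)) = 0.9173
sugar = (2.6 − 0.9173)·4.0·15.1

101.6342 g


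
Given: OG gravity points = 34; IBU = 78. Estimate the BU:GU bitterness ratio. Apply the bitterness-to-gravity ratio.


BU:GU = IBU / OG_points
BU:GU = 78 / 34

2.2941


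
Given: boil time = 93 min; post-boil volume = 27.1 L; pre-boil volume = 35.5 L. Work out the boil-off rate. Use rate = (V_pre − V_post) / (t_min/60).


rate = (35.5 − 27.1) / (93/60)

5.4194 L/hr


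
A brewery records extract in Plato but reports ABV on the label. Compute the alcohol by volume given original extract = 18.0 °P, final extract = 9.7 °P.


SG = 259/(259 − P);  ABV = (OG − FG)·131.25
OG = 259/(259 − 18.0) = 1.0747
FG = 259/(259 − 9.7) = 1.0389
ABV = (1.0747 − 1.0389)·131.25

4.6961 % ABV


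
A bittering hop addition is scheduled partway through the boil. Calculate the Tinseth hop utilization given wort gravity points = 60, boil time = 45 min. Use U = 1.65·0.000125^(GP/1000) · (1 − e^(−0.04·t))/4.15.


bigness = 1.65·0.000125^(60/1000) = 0.9623
boil_factor = (1 − e^(−0.04·45))/4.15 = 0.2011
U = 0.9623 · 0.2011

0.1935


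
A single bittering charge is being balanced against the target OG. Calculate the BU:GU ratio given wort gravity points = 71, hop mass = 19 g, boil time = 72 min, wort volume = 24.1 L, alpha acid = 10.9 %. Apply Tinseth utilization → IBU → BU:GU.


U = 1.65·0.000125^(GP/1000)·(1−e^(−0.04t))/4.15;  IBU = (α/100)·m·U·1000/V;  BU:GU = IBU/GP
U = 1.65·0.000125^(71/1000)·(1−e^(−0.04·72))/4.15 = 0.1983
IBU = (10.9/100)·19·0.1983·1000/24.1 = 17.0369
BU:GU = 17.0369/71

0.2400


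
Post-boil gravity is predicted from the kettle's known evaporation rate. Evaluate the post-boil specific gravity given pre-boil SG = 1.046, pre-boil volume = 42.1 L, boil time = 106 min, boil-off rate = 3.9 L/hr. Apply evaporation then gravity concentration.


V_post = V_pre − rate·(t/60);  SG_post = 1 + (SG_pre−1)·V_pre/V_post
V_post = 42.1 − 3.9·(106/60) = 35.2100
SG_post = 1 + (1.046 − 1)·42.1/35.2100

1.0550


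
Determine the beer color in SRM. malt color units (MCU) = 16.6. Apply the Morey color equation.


SRM = 1.4922 · MCU^0.6859
SRM = 1.4922 · 16.6^0.6859

10.2494 SRM


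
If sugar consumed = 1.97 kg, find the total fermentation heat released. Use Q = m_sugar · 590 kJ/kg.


Q = 1.97 · 590

1162.3000 kJ


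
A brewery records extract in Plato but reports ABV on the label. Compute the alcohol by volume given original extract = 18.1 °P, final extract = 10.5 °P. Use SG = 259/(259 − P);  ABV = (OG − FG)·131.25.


OG = 259/(259 − 18.1) = 1.0751
FG = 259/(259 − 10.5) = 1.0423
ABV = (1.0751 − 1.0423)·131.25

4.3157 % ABV


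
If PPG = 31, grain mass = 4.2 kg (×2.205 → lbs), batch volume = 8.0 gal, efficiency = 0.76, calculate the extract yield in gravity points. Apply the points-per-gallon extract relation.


points = lbs × PPG × eff / vol
lbs = 4.2 × 2.205 = 9.2610
points = 9.2610 × 31 × 0.76 / 8.0

27.2736 points


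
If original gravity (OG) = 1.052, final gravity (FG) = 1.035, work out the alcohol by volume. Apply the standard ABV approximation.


ABV = (OG − FG) · 131.25
ABV = (1.052 − 1.035) · 131.25

2.2313 % ABV


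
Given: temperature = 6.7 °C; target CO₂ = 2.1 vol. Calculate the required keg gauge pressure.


psi = vols/(0.01821 + 0.09011·e^(−0.04·T)) − 14.695
psi = 2.1/(0.01821 + 0.09011·e^(−0.04·6.7)) − 14.695

9.4053 psi


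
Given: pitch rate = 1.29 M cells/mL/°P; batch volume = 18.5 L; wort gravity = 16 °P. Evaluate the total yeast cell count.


cells (billions) = rate · V_L · °P
cells = 1.29 · 18.5 · 16

381.8400 billion cells


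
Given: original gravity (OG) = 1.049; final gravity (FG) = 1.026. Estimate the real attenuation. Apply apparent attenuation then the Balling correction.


AA = (OG−FG)/(OG−1)·100;  RA = AA·0.8192
AA = (1.049 − 1.026)/(1.049 − 1)·100 = 46.9388
RA = 46.9388·0.8192

38.4522 %


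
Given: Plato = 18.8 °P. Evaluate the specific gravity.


SG = 259/(259 − P)
SG = 259/(259 − 18.8)

1.0783


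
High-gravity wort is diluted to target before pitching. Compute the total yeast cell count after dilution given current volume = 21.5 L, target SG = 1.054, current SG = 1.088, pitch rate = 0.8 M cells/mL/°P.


V_w = V·((SG_c−1)/(SG_t−1)−1);  °P = 259 − 259/SG_t;  cells = rate·(V+V_w)·°P
V_w = 21.5·((1.088−1)/(1.054−1)−1) = 13.5370
V_final = 21.5 + 13.5370 = 35.0370
°P = 259 − 259/1.054 = 13.2694
cells = 0.8·35.0370·13.2694

371.9378 billion cells


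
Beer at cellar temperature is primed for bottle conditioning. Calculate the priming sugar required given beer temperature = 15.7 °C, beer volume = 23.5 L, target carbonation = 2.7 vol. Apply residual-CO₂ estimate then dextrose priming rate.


residual = 14.695·(0.01821 + 0.09011·e^(−0.04·T));  sugar = (target − residual)·4.0·V
residual = 14.695·(0.01821 + 0.09011·e^(−0.04·15.7)) = 0.9742
sugar = (2.7 − 0.9742)·4.0·23.5

162.2207 g


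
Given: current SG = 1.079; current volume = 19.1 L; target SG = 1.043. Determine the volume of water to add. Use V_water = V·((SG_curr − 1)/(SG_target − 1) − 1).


V_water = 19.1·((1.079 − 1)/(1.043 − 1) − 1)

15.9907 L


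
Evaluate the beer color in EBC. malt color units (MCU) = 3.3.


SRM = 1.4922·MCU^0.6859;  EBC = SRM·1.97
SRM = 1.4922·3.3^0.6859 = 3.3844
EBC = 3.3844·1.97

6.6672 EBC


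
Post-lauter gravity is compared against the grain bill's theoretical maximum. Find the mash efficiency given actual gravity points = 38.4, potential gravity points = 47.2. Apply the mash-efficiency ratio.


efficiency = actual / potential × 100
efficiency = 38.4 / 47.2 × 100

81.3559 %


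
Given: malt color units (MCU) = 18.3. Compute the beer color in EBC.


SRM = 1.4922·MCU^0.6859;  EBC = SRM·1.97
SRM = 1.4922·18.3^0.6859 = 10.9583
EBC = 10.9583·1.97

21.5878 EBC


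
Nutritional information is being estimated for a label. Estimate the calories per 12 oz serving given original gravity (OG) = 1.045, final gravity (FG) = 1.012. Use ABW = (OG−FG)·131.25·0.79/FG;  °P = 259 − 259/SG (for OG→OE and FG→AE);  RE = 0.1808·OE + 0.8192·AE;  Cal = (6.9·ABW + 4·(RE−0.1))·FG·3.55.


ABW = (1.045 − 1.012)·131.25·0.79/1.012 = 3.3811
OE = 259 − 259/1.045 = 11.1531 °P
AE = 259 − 259/1.012 = 3.0711 °P
RE = 0.1808·11.1531 + 0.8192·3.0711 = 4.5324 °P
Cal = (6.9·3.3811 + 4·(4.5324−0.1))·1.012·3.55

147.5091 kcal


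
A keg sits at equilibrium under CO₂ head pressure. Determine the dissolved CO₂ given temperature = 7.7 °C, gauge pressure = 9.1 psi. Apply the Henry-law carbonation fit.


vols = (P + 14.695)·(0.01821 + 0.09011·e^(−0.04·T))
vols = (9.1 + 14.695)·(0.01821 + 0.09011·e^(−0.04·7.7))

2.0091 volumes


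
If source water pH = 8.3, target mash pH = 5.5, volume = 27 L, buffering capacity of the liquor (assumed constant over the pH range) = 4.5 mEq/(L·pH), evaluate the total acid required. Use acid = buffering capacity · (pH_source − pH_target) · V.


acid = 4.5 · (8.3 − 5.5) · 27

340.2000 mEq


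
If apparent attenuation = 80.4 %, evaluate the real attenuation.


RA = AA · 0.8192
RA = 80.4 · 0.8192

65.8637 %


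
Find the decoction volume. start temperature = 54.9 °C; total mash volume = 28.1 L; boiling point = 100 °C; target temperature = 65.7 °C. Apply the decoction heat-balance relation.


V_dec = V_total·(T_target − T_start)/(T_boil − T_start)
V_dec = 28.1·(65.7 − 54.9)/(100 − 54.9)

6.7290 L


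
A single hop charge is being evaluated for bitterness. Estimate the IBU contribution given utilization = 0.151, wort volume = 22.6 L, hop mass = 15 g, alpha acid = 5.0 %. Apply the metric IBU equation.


IBU = (α/100)·mass·U·1000 / V
IBU = (5.0/100)·15·0.151·1000 / 22.6

5.0111 IBU


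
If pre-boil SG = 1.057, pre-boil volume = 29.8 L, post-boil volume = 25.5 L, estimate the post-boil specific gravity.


SG_post = 1 + (SG_pre − 1)·V_pre/V_post
pts_pre = (1.057 − 1)·1000 = 57.0000
pts_post = 57.0000·29.8/25.5 = 66.6118
SG_post = 1 + 66.6118/1000

1.0666


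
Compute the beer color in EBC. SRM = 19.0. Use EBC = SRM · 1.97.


EBC = 19.0 · 1.97

37.4300 EBC


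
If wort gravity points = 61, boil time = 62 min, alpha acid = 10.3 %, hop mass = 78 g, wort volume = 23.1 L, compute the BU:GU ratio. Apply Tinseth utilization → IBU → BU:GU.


U = 1.65·0.000125^(GP/1000)·(1−e^(−0.04t))/4.15;  IBU = (α/100)·m·U·1000/V;  BU:GU = IBU/GP
U = 1.65·0.000125^(61/1000)·(1−e^(−0.04·62))/4.15 = 0.2106
IBU = (10.3/100)·78·0.2106·1000/23.1 = 73.2292
BU:GU = 73.2292/61

1.2005


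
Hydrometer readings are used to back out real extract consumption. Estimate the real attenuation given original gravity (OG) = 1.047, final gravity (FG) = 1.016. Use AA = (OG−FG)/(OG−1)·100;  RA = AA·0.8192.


AA = (1.047 − 1.016)/(1.047 − 1)·100 = 65.9574
RA = 65.9574·0.8192

54.0323 %


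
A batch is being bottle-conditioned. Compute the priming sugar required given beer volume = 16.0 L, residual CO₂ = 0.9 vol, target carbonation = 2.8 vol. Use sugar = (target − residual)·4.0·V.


sugar = (2.8 − 0.9)·4.0·16.0

121.6000 g


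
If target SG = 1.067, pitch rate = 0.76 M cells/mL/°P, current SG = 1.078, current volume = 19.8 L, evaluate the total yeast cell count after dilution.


V_w = V·((SG_c−1)/(SG_t−1)−1);  °P = 259 − 259/SG_t;  cells = rate·(V+V_w)·°P
V_w = 19.8·((1.078−1)/(1.067−1)−1) = 3.2507
V_final = 19.8 + 3.2507 = 23.0507
°P = 259 − 259/1.067 = 16.2634
cells = 0.76·23.0507·16.2634

284.9107 billion cells


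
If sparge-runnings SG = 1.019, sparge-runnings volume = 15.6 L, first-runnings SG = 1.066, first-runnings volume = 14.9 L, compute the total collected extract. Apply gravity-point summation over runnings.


total = Σ (SG_i − 1)·1000·V_i
first = (1.066 − 1)·1000·14.9 = 983.4000
sparge = (1.019 − 1)·1000·15.6 = 296.4000
total = 983.4000 + 296.4000

1279.8000 gravity·L


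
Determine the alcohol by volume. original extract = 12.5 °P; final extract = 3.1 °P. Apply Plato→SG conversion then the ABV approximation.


SG = 259/(259 − P);  ABV = (OG − FG)·131.25
OG = 259/(259 − 12.5) = 1.0507
FG = 259/(259 − 3.1) = 1.0121
ABV = (1.0507 − 1.0121)·131.25

5.0657 % ABV


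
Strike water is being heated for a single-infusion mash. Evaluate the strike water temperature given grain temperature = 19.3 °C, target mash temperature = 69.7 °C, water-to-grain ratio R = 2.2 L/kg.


T_strike = (0.41/R)·(T_mash − T_grain) + T_mash
T_strike = (0.41/2.2)·(69.7 − 19.3) + 69.7

79.0927 °C


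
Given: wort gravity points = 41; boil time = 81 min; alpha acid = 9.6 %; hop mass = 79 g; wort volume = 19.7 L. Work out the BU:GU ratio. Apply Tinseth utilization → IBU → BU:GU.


U = 1.65·0.000125^(GP/1000)·(1−e^(−0.04t))/4.15;  IBU = (α/100)·m·U·1000/V;  BU:GU = IBU/GP
U = 1.65·0.000125^(41/1000)·(1−e^(−0.04·81))/4.15 = 0.2643
IBU = (9.6/100)·79·0.2643·1000/19.7 = 101.7397
BU:GU = 101.7397/41

2.4815


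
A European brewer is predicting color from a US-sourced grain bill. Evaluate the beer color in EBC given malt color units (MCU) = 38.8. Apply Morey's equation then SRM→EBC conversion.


SRM = 1.4922·MCU^0.6859;  EBC = SRM·1.97
SRM = 1.4922·38.8^0.6859 = 18.3488
EBC = 18.3488·1.97

36.1471 EBC


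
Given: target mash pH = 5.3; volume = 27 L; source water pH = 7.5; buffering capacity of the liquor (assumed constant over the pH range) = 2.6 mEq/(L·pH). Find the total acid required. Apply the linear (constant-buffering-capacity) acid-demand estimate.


acid = buffering capacity · (pH_source − pH_target) · V
acid = 2.6 · (7.5 − 5.3) · 27

154.4400 mEq


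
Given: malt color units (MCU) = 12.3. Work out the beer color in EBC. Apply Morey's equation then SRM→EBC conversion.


SRM = 1.4922·MCU^0.6859;  EBC = SRM·1.97
SRM = 1.4922·12.3^0.6859 = 8.3444
EBC = 8.3444·1.97

16.4384 EBC


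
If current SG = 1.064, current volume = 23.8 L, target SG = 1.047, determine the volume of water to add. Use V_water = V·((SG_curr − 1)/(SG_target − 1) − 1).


V_water = 23.8·((1.064 − 1)/(1.047 − 1) − 1)

8.6085 L


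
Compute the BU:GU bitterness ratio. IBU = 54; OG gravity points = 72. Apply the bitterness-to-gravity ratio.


BU:GU = IBU / OG_points
BU:GU = 54 / 72

0.7500


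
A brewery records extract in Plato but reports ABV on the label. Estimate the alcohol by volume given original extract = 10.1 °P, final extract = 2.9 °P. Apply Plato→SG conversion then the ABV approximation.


SG = 259/(259 − P);  ABV = (OG − FG)·131.25
OG = 259/(259 − 10.1) = 1.0406
FG = 259/(259 − 2.9) = 1.0113
ABV = (1.0406 − 1.0113)·131.25

3.8397 % ABV


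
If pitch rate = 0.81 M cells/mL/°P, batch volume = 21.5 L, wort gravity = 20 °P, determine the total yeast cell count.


cells (billions) = rate · V_L · °P
cells = 0.81 · 21.5 · 20

348.3000 billion cells


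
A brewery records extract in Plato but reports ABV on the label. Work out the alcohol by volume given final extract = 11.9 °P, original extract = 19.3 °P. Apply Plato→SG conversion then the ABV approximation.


SG = 259/(259 − P);  ABV = (OG − FG)·131.25
OG = 259/(259 − 19.3) = 1.0805
FG = 259/(259 − 11.9) = 1.0482
ABV = (1.0805 − 1.0482)·131.25

4.2471 % ABV


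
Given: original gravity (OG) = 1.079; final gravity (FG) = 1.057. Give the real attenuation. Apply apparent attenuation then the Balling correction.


AA = (OG−FG)/(OG−1)·100;  RA = AA·0.8192
AA = (1.079 − 1.057)/(1.079 − 1)·100 = 27.8481
RA = 27.8481·0.8192

22.8132 %


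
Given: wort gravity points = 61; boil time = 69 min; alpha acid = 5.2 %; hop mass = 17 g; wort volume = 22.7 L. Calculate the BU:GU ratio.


U = 1.65·0.000125^(GP/1000)·(1−e^(−0.04t))/4.15;  IBU = (α/100)·m·U·1000/V;  BU:GU = IBU/GP
U = 1.65·0.000125^(61/1000)·(1−e^(−0.04·69))/4.15 = 0.2153
IBU = (5.2/100)·17·0.2153·1000/22.7 = 8.3826
BU:GU = 8.3826/61

0.1374


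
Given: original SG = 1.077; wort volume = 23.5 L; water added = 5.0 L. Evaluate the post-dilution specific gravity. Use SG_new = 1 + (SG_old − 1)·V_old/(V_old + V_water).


pts = (1.077 − 1)·1000·23.5/(23.5 + 5.0) = 63.4912
SG_new = 1 + 63.4912/1000

1.0635


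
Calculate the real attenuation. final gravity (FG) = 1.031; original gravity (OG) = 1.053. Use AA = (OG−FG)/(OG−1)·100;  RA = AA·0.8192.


AA = (1.053 − 1.031)/(1.053 − 1)·100 = 41.5094
RA = 41.5094·0.8192

34.0045 %


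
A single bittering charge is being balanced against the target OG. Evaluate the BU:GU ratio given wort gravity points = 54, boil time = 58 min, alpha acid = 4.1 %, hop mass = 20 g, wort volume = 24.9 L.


U = 1.65·0.000125^(GP/1000)·(1−e^(−0.04t))/4.15;  IBU = (α/100)·m·U·1000/V;  BU:GU = IBU/GP
U = 1.65·0.000125^(54/1000)·(1−e^(−0.04·58))/4.15 = 0.2207
IBU = (4.1/100)·20·0.2207·1000/24.9 = 7.2671
BU:GU = 7.2671/54

0.1346


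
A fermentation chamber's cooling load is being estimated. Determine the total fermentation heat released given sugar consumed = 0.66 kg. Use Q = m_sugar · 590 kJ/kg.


Q = 0.66 · 590

389.4000 kJ


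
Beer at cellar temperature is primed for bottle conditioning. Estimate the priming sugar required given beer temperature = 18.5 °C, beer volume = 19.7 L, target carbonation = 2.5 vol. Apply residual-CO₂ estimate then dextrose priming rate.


residual = 14.695·(0.01821 + 0.09011·e^(−0.04·T));  sugar = (target − residual)·4.0·V
residual = 14.695·(0.01821 + 0.09011·e^(−0.04·18.5)) = 0.8994
sugar = (2.5 − 0.8994)·4.0·19.7

126.1293 g


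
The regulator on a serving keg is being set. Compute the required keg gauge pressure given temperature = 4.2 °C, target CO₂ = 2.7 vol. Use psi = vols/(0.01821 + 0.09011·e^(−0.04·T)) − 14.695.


psi = 2.7/(0.01821 + 0.09011·e^(−0.04·4.2)) − 14.695

13.9113 psi


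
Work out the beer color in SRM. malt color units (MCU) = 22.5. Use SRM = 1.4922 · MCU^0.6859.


SRM = 1.4922 · 22.5^0.6859

12.6267 SRM


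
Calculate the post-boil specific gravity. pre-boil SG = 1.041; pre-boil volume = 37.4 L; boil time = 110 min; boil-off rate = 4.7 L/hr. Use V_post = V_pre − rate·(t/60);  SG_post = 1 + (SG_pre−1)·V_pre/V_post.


V_post = 37.4 − 4.7·(110/60) = 28.7833
SG_post = 1 + (1.041 − 1)·37.4/28.7833

1.0533


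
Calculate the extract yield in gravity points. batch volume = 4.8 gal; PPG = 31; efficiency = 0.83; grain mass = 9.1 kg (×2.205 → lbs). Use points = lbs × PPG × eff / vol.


lbs = 9.1 × 2.205 = 20.0655
points = 20.0655 × 31 × 0.83 / 4.8

107.5594 points


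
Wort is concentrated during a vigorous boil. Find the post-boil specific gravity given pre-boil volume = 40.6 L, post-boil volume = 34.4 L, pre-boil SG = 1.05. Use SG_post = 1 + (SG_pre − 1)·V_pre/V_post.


pts_pre = (1.05 − 1)·1000 = 50.0000
pts_post = 50.0000·40.6/34.4 = 59.0116
SG_post = 1 + 59.0116/1000

1.0590


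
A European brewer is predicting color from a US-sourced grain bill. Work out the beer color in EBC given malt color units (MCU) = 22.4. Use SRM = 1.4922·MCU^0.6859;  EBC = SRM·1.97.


SRM = 1.4922·22.4^0.6859 = 12.5882
EBC = 12.5882·1.97

24.7987 EBC


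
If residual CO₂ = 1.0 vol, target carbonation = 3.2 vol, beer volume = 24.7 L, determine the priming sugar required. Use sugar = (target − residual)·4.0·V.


sugar = (3.2 − 1.0)·4.0·24.7

217.3600 g


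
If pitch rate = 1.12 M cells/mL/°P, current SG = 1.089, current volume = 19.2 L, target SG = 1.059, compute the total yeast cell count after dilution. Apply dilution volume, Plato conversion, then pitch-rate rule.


V_w = V·((SG_c−1)/(SG_t−1)−1);  °P = 259 − 259/SG_t;  cells = rate·(V+V_w)·°P
V_w = 19.2·((1.089−1)/(1.059−1)−1) = 9.7627
V_final = 19.2 + 9.7627 = 28.9627
°P = 259 − 259/1.059 = 14.4297
cells = 1.12·28.9627·14.4297

468.0724 billion cells


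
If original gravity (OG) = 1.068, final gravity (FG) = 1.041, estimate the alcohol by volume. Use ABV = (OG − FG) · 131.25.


ABV = (1.068 − 1.041) · 131.25

3.5438 % ABV


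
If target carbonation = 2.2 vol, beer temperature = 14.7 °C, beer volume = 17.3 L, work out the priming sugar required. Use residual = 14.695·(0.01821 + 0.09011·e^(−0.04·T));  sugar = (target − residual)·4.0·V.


residual = 14.695·(0.01821 + 0.09011·e^(−0.04·14.7)) = 1.0031
sugar = (2.2 − 1.0031)·4.0·17.3

82.8264 g


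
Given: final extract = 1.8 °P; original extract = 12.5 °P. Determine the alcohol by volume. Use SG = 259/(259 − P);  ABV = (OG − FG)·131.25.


OG = 259/(259 − 12.5) = 1.0507
FG = 259/(259 − 1.8) = 1.0070
ABV = (1.0507 − 1.0070)·131.25

5.7371 % ABV


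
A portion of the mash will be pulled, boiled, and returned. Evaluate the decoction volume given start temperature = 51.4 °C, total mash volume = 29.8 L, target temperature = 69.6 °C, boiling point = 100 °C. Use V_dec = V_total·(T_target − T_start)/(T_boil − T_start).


V_dec = 29.8·(69.6 − 51.4)/(100 − 51.4)

11.1597 L


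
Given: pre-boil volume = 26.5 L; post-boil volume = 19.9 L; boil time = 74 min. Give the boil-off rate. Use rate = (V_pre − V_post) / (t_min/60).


rate = (26.5 − 19.9) / (74/60)

5.3514 L/hr


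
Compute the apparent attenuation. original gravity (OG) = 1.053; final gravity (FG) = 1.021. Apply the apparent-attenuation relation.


AA = (OG − FG)/(OG − 1) · 100
AA = (1.053 − 1.021)/(1.053 − 1) · 100

60.3774 %


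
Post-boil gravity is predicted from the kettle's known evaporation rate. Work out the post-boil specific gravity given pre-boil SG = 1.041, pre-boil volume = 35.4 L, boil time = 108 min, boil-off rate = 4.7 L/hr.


V_post = V_pre − rate·(t/60);  SG_post = 1 + (SG_pre−1)·V_pre/V_post
V_post = 35.4 − 4.7·(108/60) = 26.9400
SG_post = 1 + (1.041 − 1)·35.4/26.9400

1.0539


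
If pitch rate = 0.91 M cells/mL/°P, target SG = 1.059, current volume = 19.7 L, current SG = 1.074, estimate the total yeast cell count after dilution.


V_w = V·((SG_c−1)/(SG_t−1)−1);  °P = 259 − 259/SG_t;  cells = rate·(V+V_w)·°P
V_w = 19.7·((1.074−1)/(1.059−1)−1) = 5.0085
V_final = 19.7 + 5.0085 = 24.7085
°P = 259 − 259/1.059 = 14.4297
cells = 0.91·24.7085·14.4297

324.4465 billion cells


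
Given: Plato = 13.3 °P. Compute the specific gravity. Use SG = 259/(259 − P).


SG = 259/(259 − 13.3)

1.0541


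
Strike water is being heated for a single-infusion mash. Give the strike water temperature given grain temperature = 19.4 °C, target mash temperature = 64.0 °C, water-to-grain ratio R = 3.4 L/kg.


T_strike = (0.41/R)·(T_mash − T_grain) + T_mash
T_strike = (0.41/3.4)·(64.0 − 19.4) + 64.0

69.3782 °C


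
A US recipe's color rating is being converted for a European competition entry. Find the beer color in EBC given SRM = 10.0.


EBC = SRM · 1.97
EBC = 10.0 · 1.97

19.7000 EBC


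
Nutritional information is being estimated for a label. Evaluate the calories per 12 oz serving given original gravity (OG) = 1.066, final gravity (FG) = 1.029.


ABW = (OG−FG)·131.25·0.79/FG;  °P = 259 − 259/SG (for OG→OE and FG→AE);  RE = 0.1808·OE + 0.8192·AE;  Cal = (6.9·ABW + 4·(RE−0.1))·FG·3.55
ABW = (1.066 − 1.029)·131.25·0.79/1.029 = 3.7283
OE = 259 − 259/1.066 = 16.0356 °P
AE = 259 − 259/1.029 = 7.2993 °P
RE = 0.1808·16.0356 + 0.8192·7.2993 = 8.8788 °P
Cal = (6.9·3.7283 + 4·(8.8788−0.1))·1.029·3.55

222.2483 kcal


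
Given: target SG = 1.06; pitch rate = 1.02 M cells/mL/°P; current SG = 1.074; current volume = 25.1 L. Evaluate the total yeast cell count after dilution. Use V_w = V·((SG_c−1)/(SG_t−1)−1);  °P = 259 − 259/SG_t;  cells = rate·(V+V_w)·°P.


V_w = 25.1·((1.074−1)/(1.06−1)−1) = 5.8567
V_final = 25.1 + 5.8567 = 30.9567
°P = 259 − 259/1.06 = 14.6604
cells = 1.02·30.9567·14.6604

462.9131 billion cells


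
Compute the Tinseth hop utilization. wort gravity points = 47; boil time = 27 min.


U = 1.65·0.000125^(GP/1000) · (1 − e^(−0.04·t))/4.15
bigness = 1.65·0.000125^(47/1000) = 1.0815
boil_factor = (1 − e^(−0.04·27))/4.15 = 0.1591
U = 1.0815 · 0.1591

0.1721


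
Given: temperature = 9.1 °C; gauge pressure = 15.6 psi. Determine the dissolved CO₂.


vols = (P + 14.695)·(0.01821 + 0.09011·e^(−0.04·T))
vols = (15.6 + 14.695)·(0.01821 + 0.09011·e^(−0.04·9.1))

2.4486 volumes


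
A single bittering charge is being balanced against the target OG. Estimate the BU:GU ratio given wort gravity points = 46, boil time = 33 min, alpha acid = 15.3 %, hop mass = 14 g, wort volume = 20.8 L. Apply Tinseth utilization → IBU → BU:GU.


U = 1.65·0.000125^(GP/1000)·(1−e^(−0.04t))/4.15;  IBU = (α/100)·m·U·1000/V;  BU:GU = IBU/GP
U = 1.65·0.000125^(46/1000)·(1−e^(−0.04·33))/4.15 = 0.1927
IBU = (15.3/100)·14·0.1927·1000/20.8 = 19.8460
BU:GU = 19.8460/46

0.4314


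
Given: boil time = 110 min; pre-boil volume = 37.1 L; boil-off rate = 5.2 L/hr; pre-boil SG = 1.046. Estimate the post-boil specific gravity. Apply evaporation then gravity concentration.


V_post = V_pre − rate·(t/60);  SG_post = 1 + (SG_pre−1)·V_pre/V_post
V_post = 37.1 − 5.2·(110/60) = 27.5667
SG_post = 1 + (1.046 − 1)·37.1/27.5667

1.0619


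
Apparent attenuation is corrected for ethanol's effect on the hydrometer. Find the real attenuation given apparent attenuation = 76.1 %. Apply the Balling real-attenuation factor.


RA = AA · 0.8192
RA = 76.1 · 0.8192

62.3411 %


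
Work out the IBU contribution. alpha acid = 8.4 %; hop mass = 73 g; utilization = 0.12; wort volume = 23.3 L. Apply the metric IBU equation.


IBU = (α/100)·mass·U·1000 / V
IBU = (8.4/100)·73·0.12·1000 / 23.3

31.5811 IBU


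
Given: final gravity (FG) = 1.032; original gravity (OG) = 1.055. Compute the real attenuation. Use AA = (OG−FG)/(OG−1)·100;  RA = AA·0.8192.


AA = (1.055 − 1.032)/(1.055 − 1)·100 = 41.8182
RA = 41.8182·0.8192

34.2575 %


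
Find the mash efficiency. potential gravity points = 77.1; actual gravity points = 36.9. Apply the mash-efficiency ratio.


efficiency = actual / potential × 100
efficiency = 36.9 / 77.1 × 100

47.8599 %


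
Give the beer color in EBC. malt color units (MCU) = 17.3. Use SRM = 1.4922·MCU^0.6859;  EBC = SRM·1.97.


SRM = 1.4922·17.3^0.6859 = 10.5439
EBC = 10.5439·1.97

20.7716 EBC


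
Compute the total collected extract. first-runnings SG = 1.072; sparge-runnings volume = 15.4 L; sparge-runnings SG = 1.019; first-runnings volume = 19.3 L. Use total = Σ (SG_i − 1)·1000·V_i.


first = (1.072 − 1)·1000·19.3 = 1389.6000
sparge = (1.019 − 1)·1000·15.4 = 292.6000
total = 1389.6000 + 292.6000

1682.2000 gravity·L


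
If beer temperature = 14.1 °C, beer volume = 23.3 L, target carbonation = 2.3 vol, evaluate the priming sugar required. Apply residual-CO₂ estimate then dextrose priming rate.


residual = 14.695·(0.01821 + 0.09011·e^(−0.04·T));  sugar = (target − residual)·4.0·V
residual = 14.695·(0.01821 + 0.09011·e^(−0.04·14.1)) = 1.0210
sugar = (2.3 − 1.0210)·4.0·23.3

119.2072 g


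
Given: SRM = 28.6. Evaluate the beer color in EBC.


EBC = SRM · 1.97
EBC = 28.6 · 1.97

56.3420 EBC


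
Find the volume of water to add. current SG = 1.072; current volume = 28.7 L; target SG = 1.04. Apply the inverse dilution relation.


V_water = V·((SG_curr − 1)/(SG_target − 1) − 1)
V_water = 28.7·((1.072 − 1)/(1.04 − 1) − 1)

22.9600 L


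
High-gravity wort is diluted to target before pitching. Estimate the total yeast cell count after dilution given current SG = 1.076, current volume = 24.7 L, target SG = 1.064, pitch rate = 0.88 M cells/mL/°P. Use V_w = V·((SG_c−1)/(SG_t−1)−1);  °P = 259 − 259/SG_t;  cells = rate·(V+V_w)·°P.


V_w = 24.7·((1.076−1)/(1.064−1)−1) = 4.6312
V_final = 24.7 + 4.6312 = 29.3312
°P = 259 − 259/1.064 = 15.5789
cells = 0.88·29.3312·15.5789

402.1160 billion cells


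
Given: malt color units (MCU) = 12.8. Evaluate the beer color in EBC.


SRM = 1.4922·MCU^0.6859;  EBC = SRM·1.97
SRM = 1.4922·12.8^0.6859 = 8.5756
EBC = 8.5756·1.97

16.8938 EBC


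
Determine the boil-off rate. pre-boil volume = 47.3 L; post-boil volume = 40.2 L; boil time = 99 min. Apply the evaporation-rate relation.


rate = (V_pre − V_post) / (t_min/60)
rate = (47.3 − 40.2) / (99/60)

4.3030 L/hr


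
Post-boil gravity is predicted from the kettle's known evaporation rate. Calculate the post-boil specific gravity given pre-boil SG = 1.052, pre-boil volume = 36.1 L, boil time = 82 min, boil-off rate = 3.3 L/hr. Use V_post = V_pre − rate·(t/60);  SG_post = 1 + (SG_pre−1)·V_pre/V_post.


V_post = 36.1 − 3.3·(82/60) = 31.5900
SG_post = 1 + (1.052 − 1)·36.1/31.5900

1.0594


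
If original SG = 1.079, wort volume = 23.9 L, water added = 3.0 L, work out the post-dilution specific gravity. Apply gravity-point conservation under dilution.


SG_new = 1 + (SG_old − 1)·V_old/(V_old + V_water)
pts = (1.079 − 1)·1000·23.9/(23.9 + 3.0) = 70.1896
SG_new = 1 + 70.1896/1000

1.0702


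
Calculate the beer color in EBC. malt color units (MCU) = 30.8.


SRM = 1.4922·MCU^0.6859;  EBC = SRM·1.97
SRM = 1.4922·30.8^0.6859 = 15.6612
EBC = 15.6612·1.97

30.8525 EBC


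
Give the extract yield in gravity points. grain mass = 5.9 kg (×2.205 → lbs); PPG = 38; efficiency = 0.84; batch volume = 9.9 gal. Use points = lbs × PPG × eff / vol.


lbs = 5.9 × 2.205 = 13.0095
points = 13.0095 × 38 × 0.84 / 9.9

41.9458 points


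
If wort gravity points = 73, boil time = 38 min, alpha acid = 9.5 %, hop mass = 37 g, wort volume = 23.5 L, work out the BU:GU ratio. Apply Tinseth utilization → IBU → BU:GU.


U = 1.65·0.000125^(GP/1000)·(1−e^(−0.04t))/4.15;  IBU = (α/100)·m·U·1000/V;  BU:GU = IBU/GP
U = 1.65·0.000125^(73/1000)·(1−e^(−0.04·38))/4.15 = 0.1612
IBU = (9.5/100)·37·0.1612·1000/23.5 = 24.1090
BU:GU = 24.1090/73

0.3303


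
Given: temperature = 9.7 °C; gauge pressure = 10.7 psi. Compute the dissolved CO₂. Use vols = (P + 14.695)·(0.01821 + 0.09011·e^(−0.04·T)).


vols = (10.7 + 14.695)·(0.01821 + 0.09011·e^(−0.04·9.7))

2.0149 volumes


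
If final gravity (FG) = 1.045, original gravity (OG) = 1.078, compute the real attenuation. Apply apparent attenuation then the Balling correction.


AA = (OG−FG)/(OG−1)·100;  RA = AA·0.8192
AA = (1.078 − 1.045)/(1.078 − 1)·100 = 42.3077
RA = 42.3077·0.8192

34.6585 %


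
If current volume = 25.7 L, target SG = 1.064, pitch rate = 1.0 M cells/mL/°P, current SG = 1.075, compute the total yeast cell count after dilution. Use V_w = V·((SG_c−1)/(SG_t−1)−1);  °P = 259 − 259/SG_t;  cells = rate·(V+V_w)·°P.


V_w = 25.7·((1.075−1)/(1.064−1)−1) = 4.4172
V_final = 25.7 + 4.4172 = 30.1172
°P = 259 − 259/1.064 = 15.5789
cells = 1.0·30.1172·15.5789

469.1941 billion cells


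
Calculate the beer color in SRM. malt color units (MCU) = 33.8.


SRM = 1.4922 · MCU^0.6859
SRM = 1.4922 · 33.8^0.6859

16.6921 SRM


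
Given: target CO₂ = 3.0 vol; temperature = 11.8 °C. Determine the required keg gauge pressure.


psi = vols/(0.01821 + 0.09011·e^(−0.04·T)) − 14.695
psi = 3.0/(0.01821 + 0.09011·e^(−0.04·11.8)) − 14.695

25.6187 psi


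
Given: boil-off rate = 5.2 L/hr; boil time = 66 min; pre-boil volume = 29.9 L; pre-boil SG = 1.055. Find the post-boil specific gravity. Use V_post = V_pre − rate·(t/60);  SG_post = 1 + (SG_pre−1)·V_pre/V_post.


V_post = 29.9 − 5.2·(66/60) = 24.1800
SG_post = 1 + (1.055 − 1)·29.9/24.1800

1.0680


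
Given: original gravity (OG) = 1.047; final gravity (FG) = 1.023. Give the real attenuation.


AA = (OG−FG)/(OG−1)·100;  RA = AA·0.8192
AA = (1.047 − 1.023)/(1.047 − 1)·100 = 51.0638
RA = 51.0638·0.8192

41.8315 %


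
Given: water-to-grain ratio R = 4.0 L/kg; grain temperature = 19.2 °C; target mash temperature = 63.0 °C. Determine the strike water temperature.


T_strike = (0.41/R)·(T_mash − T_grain) + T_mash
T_strike = (0.41/4.0)·(63.0 − 19.2) + 63.0

67.4895 °C


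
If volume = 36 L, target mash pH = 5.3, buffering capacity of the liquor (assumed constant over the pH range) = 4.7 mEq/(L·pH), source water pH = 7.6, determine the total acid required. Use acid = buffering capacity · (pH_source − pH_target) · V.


acid = 4.7 · (7.6 − 5.3) · 36

389.1600 mEq


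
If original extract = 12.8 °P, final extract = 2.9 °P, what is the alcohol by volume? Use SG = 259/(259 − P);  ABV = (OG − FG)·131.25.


OG = 259/(259 − 12.8) = 1.0520
FG = 259/(259 − 2.9) = 1.0113
ABV = (1.0520 − 1.0113)·131.25

5.3375 % ABV


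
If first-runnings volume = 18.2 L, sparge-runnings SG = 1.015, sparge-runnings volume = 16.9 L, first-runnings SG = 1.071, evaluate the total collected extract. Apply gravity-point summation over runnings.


total = Σ (SG_i − 1)·1000·V_i
first = (1.071 − 1)·1000·18.2 = 1292.2000
sparge = (1.015 − 1)·1000·16.9 = 253.5000
total = 1292.2000 + 253.5000

1545.7000 gravity·L


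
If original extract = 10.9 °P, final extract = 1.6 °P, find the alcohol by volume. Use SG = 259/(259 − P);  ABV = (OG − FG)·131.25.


OG = 259/(259 − 10.9) = 1.0439
FG = 259/(259 − 1.6) = 1.0062
ABV = (1.0439 − 1.0062)·131.25

4.9505 % ABV


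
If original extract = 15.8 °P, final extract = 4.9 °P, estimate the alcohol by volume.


SG = 259/(259 − P);  ABV = (OG − FG)·131.25
OG = 259/(259 − 15.8) = 1.0650
FG = 259/(259 − 4.9) = 1.0193
ABV = (1.0650 − 1.0193)·131.25

5.9959 % ABV


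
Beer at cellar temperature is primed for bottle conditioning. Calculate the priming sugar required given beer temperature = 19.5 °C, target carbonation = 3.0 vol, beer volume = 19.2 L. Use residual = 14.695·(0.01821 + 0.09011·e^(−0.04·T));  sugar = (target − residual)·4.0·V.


residual = 14.695·(0.01821 + 0.09011·e^(−0.04·19.5)) = 0.8746
sugar = (3.0 − 0.8746)·4.0·19.2

163.2306 g


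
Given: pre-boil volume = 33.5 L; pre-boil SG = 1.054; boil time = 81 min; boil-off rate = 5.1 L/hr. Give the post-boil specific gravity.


V_post = V_pre − rate·(t/60);  SG_post = 1 + (SG_pre−1)·V_pre/V_post
V_post = 33.5 − 5.1·(81/60) = 26.6150
SG_post = 1 + (1.054 − 1)·33.5/26.6150

1.0680


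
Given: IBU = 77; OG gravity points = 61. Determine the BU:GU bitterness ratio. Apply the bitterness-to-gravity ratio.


BU:GU = IBU / OG_points
BU:GU = 77 / 61

1.2623


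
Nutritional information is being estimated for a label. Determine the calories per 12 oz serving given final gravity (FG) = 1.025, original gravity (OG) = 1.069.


ABW = (OG−FG)·131.25·0.79/FG;  °P = 259 − 259/SG (for OG→OE and FG→AE);  RE = 0.1808·OE + 0.8192·AE;  Cal = (6.9·ABW + 4·(RE−0.1))·FG·3.55
ABW = (1.069 − 1.025)·131.25·0.79/1.025 = 4.4510
OE = 259 − 259/1.069 = 16.7175 °P
AE = 259 − 259/1.025 = 6.3171 °P
RE = 0.1808·16.7175 + 0.8192·6.3171 = 8.1975 °P
Cal = (6.9·4.4510 + 4·(8.1975−0.1))·1.025·3.55

229.6110 kcal


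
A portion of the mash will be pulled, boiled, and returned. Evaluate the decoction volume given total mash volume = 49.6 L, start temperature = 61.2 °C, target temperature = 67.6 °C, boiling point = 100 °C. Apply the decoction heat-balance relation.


V_dec = V_total·(T_target − T_start)/(T_boil − T_start)
V_dec = 49.6·(67.6 − 61.2)/(100 − 61.2)

8.1814 L


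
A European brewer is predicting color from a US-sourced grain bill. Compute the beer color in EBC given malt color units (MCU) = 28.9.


SRM = 1.4922·MCU^0.6859;  EBC = SRM·1.97
SRM = 1.4922·28.9^0.6859 = 14.9919
EBC = 14.9919·1.97

29.5341 EBC


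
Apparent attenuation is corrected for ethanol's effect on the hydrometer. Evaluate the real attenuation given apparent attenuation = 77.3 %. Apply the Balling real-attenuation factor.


RA = AA · 0.8192
RA = 77.3 · 0.8192

63.3242 %


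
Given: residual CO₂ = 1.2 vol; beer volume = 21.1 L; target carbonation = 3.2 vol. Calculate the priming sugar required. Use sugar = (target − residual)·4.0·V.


sugar = (3.2 − 1.2)·4.0·21.1

168.8000 g
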